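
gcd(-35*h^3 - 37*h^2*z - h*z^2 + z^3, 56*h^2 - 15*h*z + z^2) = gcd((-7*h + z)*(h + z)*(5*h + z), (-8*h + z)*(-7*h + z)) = -7*h + z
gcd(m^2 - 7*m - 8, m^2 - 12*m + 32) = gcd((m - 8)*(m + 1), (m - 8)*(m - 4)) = m - 8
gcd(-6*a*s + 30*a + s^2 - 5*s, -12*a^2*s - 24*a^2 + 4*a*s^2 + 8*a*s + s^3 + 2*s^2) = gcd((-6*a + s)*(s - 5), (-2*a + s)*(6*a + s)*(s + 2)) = 1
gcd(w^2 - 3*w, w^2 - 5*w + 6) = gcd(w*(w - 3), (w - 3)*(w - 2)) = w - 3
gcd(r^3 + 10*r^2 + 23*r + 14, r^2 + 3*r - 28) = r + 7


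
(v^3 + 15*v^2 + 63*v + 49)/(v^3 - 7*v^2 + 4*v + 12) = (v^2 + 14*v + 49)/(v^2 - 8*v + 12)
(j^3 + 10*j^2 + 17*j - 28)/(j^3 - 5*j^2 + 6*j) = (j^3 + 10*j^2 + 17*j - 28)/(j*(j^2 - 5*j + 6))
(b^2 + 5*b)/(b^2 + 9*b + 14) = b*(b + 5)/(b^2 + 9*b + 14)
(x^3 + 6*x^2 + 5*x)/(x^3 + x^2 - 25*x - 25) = x/(x - 5)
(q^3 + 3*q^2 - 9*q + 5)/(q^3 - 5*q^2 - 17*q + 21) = (q^2 + 4*q - 5)/(q^2 - 4*q - 21)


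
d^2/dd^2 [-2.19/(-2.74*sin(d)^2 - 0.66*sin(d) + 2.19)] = (-65.766576*sin(d)^4 - 11.881188*sin(d)^3 + 45.130644*sin(d)^2 + 20.59695*sin(d) + 28.190556)/(2.74*sin(d)^2 + 0.66*sin(d) - 2.19)^3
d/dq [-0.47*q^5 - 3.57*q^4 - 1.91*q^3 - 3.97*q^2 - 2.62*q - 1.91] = -2.35*q^4 - 14.28*q^3 - 5.73*q^2 - 7.94*q - 2.62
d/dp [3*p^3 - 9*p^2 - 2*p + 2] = 9*p^2 - 18*p - 2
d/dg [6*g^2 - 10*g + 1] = 12*g - 10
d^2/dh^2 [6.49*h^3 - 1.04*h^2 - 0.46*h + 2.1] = 38.94*h - 2.08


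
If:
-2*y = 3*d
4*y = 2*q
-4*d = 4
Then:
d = -1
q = 3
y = 3/2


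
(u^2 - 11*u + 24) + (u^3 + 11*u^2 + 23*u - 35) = u^3 + 12*u^2 + 12*u - 11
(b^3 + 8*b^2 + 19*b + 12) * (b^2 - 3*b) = b^5 + 5*b^4 - 5*b^3 - 45*b^2 - 36*b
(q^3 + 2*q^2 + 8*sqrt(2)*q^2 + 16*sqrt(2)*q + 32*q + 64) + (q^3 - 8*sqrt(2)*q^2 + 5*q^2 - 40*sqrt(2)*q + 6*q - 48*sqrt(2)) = 2*q^3 + 7*q^2 - 24*sqrt(2)*q + 38*q - 48*sqrt(2) + 64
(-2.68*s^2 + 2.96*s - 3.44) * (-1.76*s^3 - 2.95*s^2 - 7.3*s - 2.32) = 4.7168*s^5 + 2.6964*s^4 + 16.8864*s^3 - 5.2424*s^2 + 18.2448*s + 7.9808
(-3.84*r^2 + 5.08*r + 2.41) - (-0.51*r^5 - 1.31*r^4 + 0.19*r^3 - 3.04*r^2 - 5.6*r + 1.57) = 0.51*r^5 + 1.31*r^4 - 0.19*r^3 - 0.8*r^2 + 10.68*r + 0.84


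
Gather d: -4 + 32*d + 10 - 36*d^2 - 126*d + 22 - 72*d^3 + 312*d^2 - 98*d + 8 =-72*d^3 + 276*d^2 - 192*d + 36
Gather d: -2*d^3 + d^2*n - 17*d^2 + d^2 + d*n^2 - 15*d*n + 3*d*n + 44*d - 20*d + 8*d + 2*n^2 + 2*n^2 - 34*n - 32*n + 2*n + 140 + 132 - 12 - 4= -2*d^3 + d^2*(n - 16) + d*(n^2 - 12*n + 32) + 4*n^2 - 64*n + 256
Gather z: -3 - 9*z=-9*z - 3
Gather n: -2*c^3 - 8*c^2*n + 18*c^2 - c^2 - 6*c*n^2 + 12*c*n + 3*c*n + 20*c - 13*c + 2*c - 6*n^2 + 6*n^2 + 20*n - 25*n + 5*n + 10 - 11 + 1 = -2*c^3 + 17*c^2 - 6*c*n^2 + 9*c + n*(-8*c^2 + 15*c)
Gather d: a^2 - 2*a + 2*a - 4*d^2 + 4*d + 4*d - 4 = a^2 - 4*d^2 + 8*d - 4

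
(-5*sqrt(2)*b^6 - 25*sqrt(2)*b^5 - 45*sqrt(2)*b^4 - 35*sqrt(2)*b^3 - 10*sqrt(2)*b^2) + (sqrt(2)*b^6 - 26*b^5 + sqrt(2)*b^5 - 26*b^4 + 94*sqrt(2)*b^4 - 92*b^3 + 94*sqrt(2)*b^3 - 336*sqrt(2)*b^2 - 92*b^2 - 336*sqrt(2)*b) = -4*sqrt(2)*b^6 - 24*sqrt(2)*b^5 - 26*b^5 - 26*b^4 + 49*sqrt(2)*b^4 - 92*b^3 + 59*sqrt(2)*b^3 - 346*sqrt(2)*b^2 - 92*b^2 - 336*sqrt(2)*b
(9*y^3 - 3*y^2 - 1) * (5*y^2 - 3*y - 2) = 45*y^5 - 42*y^4 - 9*y^3 + y^2 + 3*y + 2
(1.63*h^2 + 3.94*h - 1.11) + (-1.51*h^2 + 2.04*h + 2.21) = 0.12*h^2 + 5.98*h + 1.1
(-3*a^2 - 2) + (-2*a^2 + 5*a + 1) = -5*a^2 + 5*a - 1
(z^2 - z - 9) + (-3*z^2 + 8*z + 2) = -2*z^2 + 7*z - 7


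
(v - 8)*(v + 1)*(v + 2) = v^3 - 5*v^2 - 22*v - 16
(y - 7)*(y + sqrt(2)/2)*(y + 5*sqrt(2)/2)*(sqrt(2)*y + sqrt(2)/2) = sqrt(2)*y^4 - 13*sqrt(2)*y^3/2 + 6*y^3 - 39*y^2 - sqrt(2)*y^2 - 65*sqrt(2)*y/4 - 21*y - 35*sqrt(2)/4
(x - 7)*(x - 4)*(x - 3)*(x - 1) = x^4 - 15*x^3 + 75*x^2 - 145*x + 84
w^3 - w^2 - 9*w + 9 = (w - 3)*(w - 1)*(w + 3)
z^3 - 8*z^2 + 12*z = z*(z - 6)*(z - 2)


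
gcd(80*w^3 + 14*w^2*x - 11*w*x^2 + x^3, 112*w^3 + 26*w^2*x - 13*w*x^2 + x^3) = -16*w^2 - 6*w*x + x^2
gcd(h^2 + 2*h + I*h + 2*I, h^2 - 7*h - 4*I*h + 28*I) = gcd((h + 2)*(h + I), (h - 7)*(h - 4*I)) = 1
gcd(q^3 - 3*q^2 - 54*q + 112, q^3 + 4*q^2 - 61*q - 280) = q^2 - q - 56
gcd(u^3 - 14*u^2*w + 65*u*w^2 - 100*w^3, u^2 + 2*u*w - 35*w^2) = u - 5*w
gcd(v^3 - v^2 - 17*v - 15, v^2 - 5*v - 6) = v + 1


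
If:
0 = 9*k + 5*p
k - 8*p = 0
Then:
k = 0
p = 0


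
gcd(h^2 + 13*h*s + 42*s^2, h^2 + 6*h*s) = h + 6*s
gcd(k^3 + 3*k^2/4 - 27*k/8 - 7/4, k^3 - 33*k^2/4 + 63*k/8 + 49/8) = k^2 - 5*k/4 - 7/8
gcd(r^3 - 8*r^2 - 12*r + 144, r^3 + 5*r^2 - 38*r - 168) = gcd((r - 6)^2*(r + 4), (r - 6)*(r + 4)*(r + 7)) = r^2 - 2*r - 24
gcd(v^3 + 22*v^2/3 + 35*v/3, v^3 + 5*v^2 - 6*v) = v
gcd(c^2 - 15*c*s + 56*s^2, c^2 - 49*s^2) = -c + 7*s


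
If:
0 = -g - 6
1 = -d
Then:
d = -1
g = -6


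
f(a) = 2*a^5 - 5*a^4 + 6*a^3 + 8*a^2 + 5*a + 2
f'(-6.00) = 17837.00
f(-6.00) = -23068.00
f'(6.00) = 9389.00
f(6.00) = 10688.00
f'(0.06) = 6.02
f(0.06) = 2.33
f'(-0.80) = 18.06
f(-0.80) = -2.66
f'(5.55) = 6717.11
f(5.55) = 7089.54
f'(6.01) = 9456.30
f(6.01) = 10782.23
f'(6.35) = 11970.49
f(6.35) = 14412.08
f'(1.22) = 37.15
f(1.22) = 25.23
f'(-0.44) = 3.52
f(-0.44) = 0.62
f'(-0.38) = 2.83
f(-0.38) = 0.81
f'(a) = 10*a^4 - 20*a^3 + 18*a^2 + 16*a + 5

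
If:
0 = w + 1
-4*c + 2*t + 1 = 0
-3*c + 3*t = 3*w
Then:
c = -1/2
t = -3/2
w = -1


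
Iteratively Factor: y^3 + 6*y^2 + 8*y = (y)*(y^2 + 6*y + 8) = y*(y + 2)*(y + 4)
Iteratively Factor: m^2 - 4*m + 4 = (m - 2)*(m - 2)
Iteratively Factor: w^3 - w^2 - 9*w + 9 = (w + 3)*(w^2 - 4*w + 3) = (w - 3)*(w + 3)*(w - 1)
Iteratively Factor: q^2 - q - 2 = (q - 2)*(q + 1)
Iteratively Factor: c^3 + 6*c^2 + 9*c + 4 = (c + 1)*(c^2 + 5*c + 4) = (c + 1)^2*(c + 4)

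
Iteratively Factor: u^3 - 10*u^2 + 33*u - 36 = (u - 3)*(u^2 - 7*u + 12) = (u - 4)*(u - 3)*(u - 3)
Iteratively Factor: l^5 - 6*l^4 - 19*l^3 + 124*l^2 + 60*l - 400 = (l - 5)*(l^4 - l^3 - 24*l^2 + 4*l + 80) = (l - 5)^2*(l^3 + 4*l^2 - 4*l - 16) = (l - 5)^2*(l + 2)*(l^2 + 2*l - 8) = (l - 5)^2*(l + 2)*(l + 4)*(l - 2)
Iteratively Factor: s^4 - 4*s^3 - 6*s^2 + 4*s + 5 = (s + 1)*(s^3 - 5*s^2 - s + 5) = (s + 1)^2*(s^2 - 6*s + 5) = (s - 5)*(s + 1)^2*(s - 1)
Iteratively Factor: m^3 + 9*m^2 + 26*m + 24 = (m + 3)*(m^2 + 6*m + 8) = (m + 2)*(m + 3)*(m + 4)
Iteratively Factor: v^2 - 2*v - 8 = (v - 4)*(v + 2)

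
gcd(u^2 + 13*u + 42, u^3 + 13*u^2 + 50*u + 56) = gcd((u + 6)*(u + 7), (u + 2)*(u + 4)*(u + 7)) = u + 7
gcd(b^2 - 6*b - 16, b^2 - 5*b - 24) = b - 8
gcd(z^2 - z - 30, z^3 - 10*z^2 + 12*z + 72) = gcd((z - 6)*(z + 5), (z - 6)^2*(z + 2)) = z - 6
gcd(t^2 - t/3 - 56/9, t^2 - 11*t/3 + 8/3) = t - 8/3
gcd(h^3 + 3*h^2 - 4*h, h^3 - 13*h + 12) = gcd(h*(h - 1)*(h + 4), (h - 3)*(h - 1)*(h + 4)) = h^2 + 3*h - 4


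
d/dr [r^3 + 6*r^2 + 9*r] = 3*r^2 + 12*r + 9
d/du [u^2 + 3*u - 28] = 2*u + 3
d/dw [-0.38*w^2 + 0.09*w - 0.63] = 0.09 - 0.76*w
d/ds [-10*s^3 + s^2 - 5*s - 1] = -30*s^2 + 2*s - 5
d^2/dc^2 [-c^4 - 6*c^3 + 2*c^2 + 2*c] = -12*c^2 - 36*c + 4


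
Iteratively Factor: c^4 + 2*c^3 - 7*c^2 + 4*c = (c - 1)*(c^3 + 3*c^2 - 4*c) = (c - 1)^2*(c^2 + 4*c) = c*(c - 1)^2*(c + 4)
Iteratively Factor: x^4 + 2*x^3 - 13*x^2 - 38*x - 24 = (x + 2)*(x^3 - 13*x - 12) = (x + 2)*(x + 3)*(x^2 - 3*x - 4) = (x - 4)*(x + 2)*(x + 3)*(x + 1)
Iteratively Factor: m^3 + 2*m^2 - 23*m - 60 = (m - 5)*(m^2 + 7*m + 12) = (m - 5)*(m + 4)*(m + 3)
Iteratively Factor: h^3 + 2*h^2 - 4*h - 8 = (h + 2)*(h^2 - 4) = (h + 2)^2*(h - 2)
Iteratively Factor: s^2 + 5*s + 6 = (s + 2)*(s + 3)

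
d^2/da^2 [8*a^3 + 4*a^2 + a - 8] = 48*a + 8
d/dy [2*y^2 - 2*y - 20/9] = 4*y - 2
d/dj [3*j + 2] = 3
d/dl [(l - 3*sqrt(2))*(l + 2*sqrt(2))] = 2*l - sqrt(2)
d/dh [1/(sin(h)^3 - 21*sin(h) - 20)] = 3*(cos(h)^2 + 6)*cos(h)/(-sin(h)^3 + 21*sin(h) + 20)^2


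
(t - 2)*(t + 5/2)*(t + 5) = t^3 + 11*t^2/2 - 5*t/2 - 25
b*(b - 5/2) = b^2 - 5*b/2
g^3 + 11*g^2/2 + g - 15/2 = (g - 1)*(g + 3/2)*(g + 5)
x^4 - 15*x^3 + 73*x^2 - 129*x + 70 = (x - 7)*(x - 5)*(x - 2)*(x - 1)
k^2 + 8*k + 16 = (k + 4)^2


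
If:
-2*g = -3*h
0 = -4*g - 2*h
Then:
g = 0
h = 0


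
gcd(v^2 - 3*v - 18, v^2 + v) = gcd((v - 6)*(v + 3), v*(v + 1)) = 1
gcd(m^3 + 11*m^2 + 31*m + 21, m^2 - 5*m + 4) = 1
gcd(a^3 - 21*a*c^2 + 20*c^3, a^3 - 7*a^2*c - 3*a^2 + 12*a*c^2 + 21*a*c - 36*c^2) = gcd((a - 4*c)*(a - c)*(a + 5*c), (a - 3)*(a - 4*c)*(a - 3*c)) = a - 4*c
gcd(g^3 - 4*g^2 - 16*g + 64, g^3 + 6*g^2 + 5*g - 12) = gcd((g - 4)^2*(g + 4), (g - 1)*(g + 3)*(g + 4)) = g + 4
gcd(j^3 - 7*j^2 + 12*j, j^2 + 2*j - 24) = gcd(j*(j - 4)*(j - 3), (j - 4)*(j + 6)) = j - 4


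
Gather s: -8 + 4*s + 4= 4*s - 4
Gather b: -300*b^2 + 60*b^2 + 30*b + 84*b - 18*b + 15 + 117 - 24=-240*b^2 + 96*b + 108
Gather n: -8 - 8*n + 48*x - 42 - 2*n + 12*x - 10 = -10*n + 60*x - 60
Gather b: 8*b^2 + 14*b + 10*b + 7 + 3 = 8*b^2 + 24*b + 10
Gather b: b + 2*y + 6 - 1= b + 2*y + 5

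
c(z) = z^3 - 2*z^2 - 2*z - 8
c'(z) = 3*z^2 - 4*z - 2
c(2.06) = -11.87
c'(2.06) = 2.49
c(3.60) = 5.54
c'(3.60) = 22.48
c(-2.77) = -39.06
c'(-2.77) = 32.10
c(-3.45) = -65.97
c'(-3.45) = 47.51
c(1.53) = -12.16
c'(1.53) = -1.10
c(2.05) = -11.89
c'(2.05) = 2.41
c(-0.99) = -8.95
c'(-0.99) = 4.90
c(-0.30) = -7.61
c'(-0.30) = -0.53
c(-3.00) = -47.00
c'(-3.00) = 37.00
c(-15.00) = -3803.00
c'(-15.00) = 733.00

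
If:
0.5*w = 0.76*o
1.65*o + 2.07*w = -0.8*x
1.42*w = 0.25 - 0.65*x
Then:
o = -0.14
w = -0.22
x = 0.86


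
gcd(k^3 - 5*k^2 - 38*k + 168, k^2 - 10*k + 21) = k - 7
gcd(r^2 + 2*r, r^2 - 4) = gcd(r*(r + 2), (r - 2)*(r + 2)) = r + 2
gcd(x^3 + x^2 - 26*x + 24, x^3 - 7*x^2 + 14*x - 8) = x^2 - 5*x + 4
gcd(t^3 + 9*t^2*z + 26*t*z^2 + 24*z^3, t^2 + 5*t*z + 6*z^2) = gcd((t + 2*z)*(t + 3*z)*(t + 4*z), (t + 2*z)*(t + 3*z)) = t^2 + 5*t*z + 6*z^2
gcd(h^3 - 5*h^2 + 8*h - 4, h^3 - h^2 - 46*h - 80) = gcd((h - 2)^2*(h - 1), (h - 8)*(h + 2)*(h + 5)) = 1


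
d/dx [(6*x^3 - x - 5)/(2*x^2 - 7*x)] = (12*x^4 - 84*x^3 + 2*x^2 + 20*x - 35)/(x^2*(4*x^2 - 28*x + 49))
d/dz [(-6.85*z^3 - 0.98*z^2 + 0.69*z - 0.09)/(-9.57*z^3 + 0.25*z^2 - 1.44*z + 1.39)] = (-2.8421709430404e-14*z^5 - 11.0911*z^4 + 32.9346*z^3 - 29.9097*z^2 - 2.6794*z + 0.8295)/(91.5849*z^6 - 4.785*z^5 + 27.6241*z^4 - 27.3246*z^3 + 2.7686*z^2 - 4.0032*z + 1.9321)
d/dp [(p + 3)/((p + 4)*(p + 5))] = (-p^2 - 6*p - 7)/(p^4 + 18*p^3 + 121*p^2 + 360*p + 400)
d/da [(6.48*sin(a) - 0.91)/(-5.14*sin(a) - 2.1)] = -18.2854*cos(a)/(5.14*sin(a) + 2.1)^2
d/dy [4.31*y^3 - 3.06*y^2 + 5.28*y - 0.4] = 12.93*y^2 - 6.12*y + 5.28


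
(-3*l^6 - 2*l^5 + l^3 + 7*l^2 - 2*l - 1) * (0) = 0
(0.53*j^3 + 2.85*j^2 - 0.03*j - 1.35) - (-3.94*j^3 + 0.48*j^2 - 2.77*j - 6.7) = 4.47*j^3 + 2.37*j^2 + 2.74*j + 5.35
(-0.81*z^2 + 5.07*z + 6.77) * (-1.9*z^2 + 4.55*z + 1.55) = 1.539*z^4 - 13.3185*z^3 + 8.95*z^2 + 38.662*z + 10.4935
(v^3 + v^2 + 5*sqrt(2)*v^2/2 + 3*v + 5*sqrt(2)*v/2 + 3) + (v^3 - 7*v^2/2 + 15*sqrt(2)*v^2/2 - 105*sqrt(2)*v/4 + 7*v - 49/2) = 2*v^3 - 5*v^2/2 + 10*sqrt(2)*v^2 - 95*sqrt(2)*v/4 + 10*v - 43/2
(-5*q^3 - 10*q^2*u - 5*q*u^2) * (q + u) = -5*q^4 - 15*q^3*u - 15*q^2*u^2 - 5*q*u^3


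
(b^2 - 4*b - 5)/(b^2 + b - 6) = (b^2 - 4*b - 5)/(b^2 + b - 6)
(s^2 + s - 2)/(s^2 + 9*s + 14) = (s - 1)/(s + 7)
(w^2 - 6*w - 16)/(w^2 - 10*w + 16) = (w + 2)/(w - 2)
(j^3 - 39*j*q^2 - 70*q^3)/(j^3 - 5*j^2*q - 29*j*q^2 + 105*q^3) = (-j - 2*q)/(-j + 3*q)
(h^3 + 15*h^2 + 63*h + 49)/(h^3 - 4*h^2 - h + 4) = (h^2 + 14*h + 49)/(h^2 - 5*h + 4)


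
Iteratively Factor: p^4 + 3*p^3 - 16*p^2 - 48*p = (p)*(p^3 + 3*p^2 - 16*p - 48) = p*(p + 4)*(p^2 - p - 12) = p*(p + 3)*(p + 4)*(p - 4)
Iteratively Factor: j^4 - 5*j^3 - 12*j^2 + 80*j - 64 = (j - 4)*(j^3 - j^2 - 16*j + 16) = (j - 4)*(j + 4)*(j^2 - 5*j + 4) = (j - 4)*(j - 1)*(j + 4)*(j - 4)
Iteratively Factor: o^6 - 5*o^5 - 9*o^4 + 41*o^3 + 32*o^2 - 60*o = (o)*(o^5 - 5*o^4 - 9*o^3 + 41*o^2 + 32*o - 60) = o*(o - 1)*(o^4 - 4*o^3 - 13*o^2 + 28*o + 60) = o*(o - 1)*(o + 2)*(o^3 - 6*o^2 - o + 30) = o*(o - 1)*(o + 2)^2*(o^2 - 8*o + 15) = o*(o - 3)*(o - 1)*(o + 2)^2*(o - 5)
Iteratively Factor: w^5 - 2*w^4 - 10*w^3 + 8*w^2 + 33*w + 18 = (w + 1)*(w^4 - 3*w^3 - 7*w^2 + 15*w + 18) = (w - 3)*(w + 1)*(w^3 - 7*w - 6) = (w - 3)*(w + 1)*(w + 2)*(w^2 - 2*w - 3) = (w - 3)^2*(w + 1)*(w + 2)*(w + 1)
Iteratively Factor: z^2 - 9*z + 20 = (z - 5)*(z - 4)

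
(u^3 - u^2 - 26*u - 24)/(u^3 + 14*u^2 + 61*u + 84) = (u^2 - 5*u - 6)/(u^2 + 10*u + 21)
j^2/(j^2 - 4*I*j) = j/(j - 4*I)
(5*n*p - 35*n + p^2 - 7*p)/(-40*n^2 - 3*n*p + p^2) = (p - 7)/(-8*n + p)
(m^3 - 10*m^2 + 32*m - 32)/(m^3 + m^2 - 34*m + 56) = (m - 4)/(m + 7)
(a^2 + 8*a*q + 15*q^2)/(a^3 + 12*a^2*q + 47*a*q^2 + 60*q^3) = 1/(a + 4*q)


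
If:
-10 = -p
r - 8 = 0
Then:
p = 10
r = 8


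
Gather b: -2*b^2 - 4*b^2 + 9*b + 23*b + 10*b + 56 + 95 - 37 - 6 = -6*b^2 + 42*b + 108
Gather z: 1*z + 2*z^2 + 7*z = 2*z^2 + 8*z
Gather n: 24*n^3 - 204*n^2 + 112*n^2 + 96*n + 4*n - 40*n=24*n^3 - 92*n^2 + 60*n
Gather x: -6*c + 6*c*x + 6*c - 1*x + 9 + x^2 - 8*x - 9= x^2 + x*(6*c - 9)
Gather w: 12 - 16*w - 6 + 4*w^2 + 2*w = 4*w^2 - 14*w + 6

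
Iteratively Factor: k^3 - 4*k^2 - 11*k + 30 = (k - 2)*(k^2 - 2*k - 15) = (k - 2)*(k + 3)*(k - 5)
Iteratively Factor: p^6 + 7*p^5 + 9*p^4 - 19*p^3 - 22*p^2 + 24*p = (p - 1)*(p^5 + 8*p^4 + 17*p^3 - 2*p^2 - 24*p) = (p - 1)*(p + 3)*(p^4 + 5*p^3 + 2*p^2 - 8*p) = p*(p - 1)*(p + 3)*(p^3 + 5*p^2 + 2*p - 8) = p*(p - 1)*(p + 3)*(p + 4)*(p^2 + p - 2) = p*(p - 1)*(p + 2)*(p + 3)*(p + 4)*(p - 1)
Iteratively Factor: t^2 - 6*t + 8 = (t - 2)*(t - 4)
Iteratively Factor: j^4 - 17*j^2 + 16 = (j - 4)*(j^3 + 4*j^2 - j - 4) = (j - 4)*(j + 1)*(j^2 + 3*j - 4) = (j - 4)*(j + 1)*(j + 4)*(j - 1)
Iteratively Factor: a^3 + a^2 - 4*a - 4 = (a - 2)*(a^2 + 3*a + 2) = (a - 2)*(a + 2)*(a + 1)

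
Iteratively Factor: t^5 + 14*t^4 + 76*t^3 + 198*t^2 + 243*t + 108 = (t + 3)*(t^4 + 11*t^3 + 43*t^2 + 69*t + 36) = (t + 3)*(t + 4)*(t^3 + 7*t^2 + 15*t + 9) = (t + 3)^2*(t + 4)*(t^2 + 4*t + 3) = (t + 3)^3*(t + 4)*(t + 1)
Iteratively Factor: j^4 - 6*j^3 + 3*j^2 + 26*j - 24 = (j - 4)*(j^3 - 2*j^2 - 5*j + 6) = (j - 4)*(j - 3)*(j^2 + j - 2) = (j - 4)*(j - 3)*(j + 2)*(j - 1)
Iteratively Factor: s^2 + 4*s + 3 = (s + 3)*(s + 1)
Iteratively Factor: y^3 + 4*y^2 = (y)*(y^2 + 4*y) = y*(y + 4)*(y)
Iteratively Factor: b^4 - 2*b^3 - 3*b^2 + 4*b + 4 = (b + 1)*(b^3 - 3*b^2 + 4) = (b + 1)^2*(b^2 - 4*b + 4) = (b - 2)*(b + 1)^2*(b - 2)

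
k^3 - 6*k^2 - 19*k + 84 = (k - 7)*(k - 3)*(k + 4)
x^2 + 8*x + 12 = (x + 2)*(x + 6)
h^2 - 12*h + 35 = (h - 7)*(h - 5)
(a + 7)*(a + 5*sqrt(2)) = a^2 + 7*a + 5*sqrt(2)*a + 35*sqrt(2)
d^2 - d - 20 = (d - 5)*(d + 4)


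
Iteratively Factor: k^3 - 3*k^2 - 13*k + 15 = (k + 3)*(k^2 - 6*k + 5) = (k - 5)*(k + 3)*(k - 1)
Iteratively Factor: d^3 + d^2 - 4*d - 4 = (d + 2)*(d^2 - d - 2) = (d - 2)*(d + 2)*(d + 1)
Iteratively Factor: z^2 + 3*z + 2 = (z + 1)*(z + 2)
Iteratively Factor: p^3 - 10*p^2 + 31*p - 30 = (p - 5)*(p^2 - 5*p + 6) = (p - 5)*(p - 3)*(p - 2)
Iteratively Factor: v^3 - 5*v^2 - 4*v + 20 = (v + 2)*(v^2 - 7*v + 10) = (v - 2)*(v + 2)*(v - 5)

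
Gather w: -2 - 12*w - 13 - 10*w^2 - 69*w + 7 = -10*w^2 - 81*w - 8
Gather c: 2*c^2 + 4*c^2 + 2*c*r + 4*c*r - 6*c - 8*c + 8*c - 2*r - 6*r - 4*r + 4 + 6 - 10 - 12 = 6*c^2 + c*(6*r - 6) - 12*r - 12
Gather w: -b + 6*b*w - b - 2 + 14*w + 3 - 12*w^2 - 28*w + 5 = -2*b - 12*w^2 + w*(6*b - 14) + 6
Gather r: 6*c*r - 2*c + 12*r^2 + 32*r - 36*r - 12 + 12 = -2*c + 12*r^2 + r*(6*c - 4)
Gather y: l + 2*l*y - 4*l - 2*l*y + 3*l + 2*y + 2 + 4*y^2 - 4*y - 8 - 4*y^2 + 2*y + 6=0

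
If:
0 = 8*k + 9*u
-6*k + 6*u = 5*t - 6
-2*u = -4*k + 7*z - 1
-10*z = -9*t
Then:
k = 1476/4513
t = 2070/4513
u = -1312/4513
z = 1863/4513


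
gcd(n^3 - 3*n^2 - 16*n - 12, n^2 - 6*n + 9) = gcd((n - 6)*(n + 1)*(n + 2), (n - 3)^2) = 1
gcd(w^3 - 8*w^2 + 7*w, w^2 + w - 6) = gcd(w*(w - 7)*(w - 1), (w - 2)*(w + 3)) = 1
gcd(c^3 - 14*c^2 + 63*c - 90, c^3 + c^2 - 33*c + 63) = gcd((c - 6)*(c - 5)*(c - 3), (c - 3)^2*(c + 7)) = c - 3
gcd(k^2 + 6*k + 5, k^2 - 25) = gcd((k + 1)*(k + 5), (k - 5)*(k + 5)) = k + 5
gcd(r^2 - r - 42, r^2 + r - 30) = r + 6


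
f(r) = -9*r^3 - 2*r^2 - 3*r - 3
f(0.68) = -8.79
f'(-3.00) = -234.00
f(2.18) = -112.29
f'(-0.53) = -8.46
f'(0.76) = -21.64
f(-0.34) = -1.86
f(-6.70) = 2634.19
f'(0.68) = -18.20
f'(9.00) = -2226.00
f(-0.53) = -0.63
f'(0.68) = -18.20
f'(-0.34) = -4.76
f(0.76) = -10.39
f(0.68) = -8.79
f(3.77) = -524.98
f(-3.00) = 231.00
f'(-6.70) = -1188.23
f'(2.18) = -140.03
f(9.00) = -6753.00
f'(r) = -27*r^2 - 4*r - 3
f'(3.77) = -401.83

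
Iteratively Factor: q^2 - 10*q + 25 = (q - 5)*(q - 5)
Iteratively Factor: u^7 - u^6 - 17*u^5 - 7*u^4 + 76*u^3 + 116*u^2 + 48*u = (u + 1)*(u^6 - 2*u^5 - 15*u^4 + 8*u^3 + 68*u^2 + 48*u) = (u - 3)*(u + 1)*(u^5 + u^4 - 12*u^3 - 28*u^2 - 16*u) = (u - 3)*(u + 1)*(u + 2)*(u^4 - u^3 - 10*u^2 - 8*u) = (u - 3)*(u + 1)^2*(u + 2)*(u^3 - 2*u^2 - 8*u) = u*(u - 3)*(u + 1)^2*(u + 2)*(u^2 - 2*u - 8) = u*(u - 3)*(u + 1)^2*(u + 2)^2*(u - 4)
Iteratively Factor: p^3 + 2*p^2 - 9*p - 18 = (p + 3)*(p^2 - p - 6) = (p - 3)*(p + 3)*(p + 2)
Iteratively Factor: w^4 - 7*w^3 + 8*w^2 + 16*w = (w - 4)*(w^3 - 3*w^2 - 4*w) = w*(w - 4)*(w^2 - 3*w - 4) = w*(w - 4)*(w + 1)*(w - 4)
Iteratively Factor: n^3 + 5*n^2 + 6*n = (n + 3)*(n^2 + 2*n) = n*(n + 3)*(n + 2)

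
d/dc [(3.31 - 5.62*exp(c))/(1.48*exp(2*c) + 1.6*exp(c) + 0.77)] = (8.3176*exp(2*c) - 9.7976*exp(c) - 9.6234)*exp(c)/(2.1904*exp(4*c) + 4.736*exp(3*c) + 4.8392*exp(2*c) + 2.464*exp(c) + 0.5929)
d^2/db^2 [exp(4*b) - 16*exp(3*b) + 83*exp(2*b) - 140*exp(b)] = (16*exp(3*b) - 144*exp(2*b) + 332*exp(b) - 140)*exp(b)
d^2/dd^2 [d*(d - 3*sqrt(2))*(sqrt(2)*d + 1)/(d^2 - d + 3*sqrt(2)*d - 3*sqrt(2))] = 2*(-11*d^3 + 31*sqrt(2)*d^3 - 99*sqrt(2)*d^2 + 18*d^2 - 54*d + 54*sqrt(2)*d - 54*sqrt(2) - 72)/(d^6 - 3*d^5 + 9*sqrt(2)*d^5 - 27*sqrt(2)*d^4 + 57*d^4 - 163*d^3 + 81*sqrt(2)*d^3 - 171*sqrt(2)*d^2 + 162*d^2 - 54*d + 162*sqrt(2)*d - 54*sqrt(2))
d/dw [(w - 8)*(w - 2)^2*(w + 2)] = 4*w^3 - 30*w^2 + 24*w + 40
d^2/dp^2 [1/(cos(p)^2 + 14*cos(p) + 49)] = 2*(7*cos(p) - cos(2*p) + 2)/(cos(p) + 7)^4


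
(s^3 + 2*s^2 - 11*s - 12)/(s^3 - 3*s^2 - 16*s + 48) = (s + 1)/(s - 4)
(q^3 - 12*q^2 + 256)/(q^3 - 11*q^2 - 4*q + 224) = (q - 8)/(q - 7)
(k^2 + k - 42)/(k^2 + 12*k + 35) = (k - 6)/(k + 5)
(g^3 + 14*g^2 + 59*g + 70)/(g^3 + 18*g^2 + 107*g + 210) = (g + 2)/(g + 6)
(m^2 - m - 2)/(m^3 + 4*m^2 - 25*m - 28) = (m - 2)/(m^2 + 3*m - 28)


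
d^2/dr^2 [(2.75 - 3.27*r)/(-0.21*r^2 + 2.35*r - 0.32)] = ((16.524 - 4.1202*r)*(0.21*r^2 - 2.35*r + 0.32) + (0.42*r - 2.35)*(0.84*r - 4.7)*(3.27*r - 2.75))/(0.21*r^2 - 2.35*r + 0.32)^3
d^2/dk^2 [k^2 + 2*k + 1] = 2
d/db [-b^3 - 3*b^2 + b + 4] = -3*b^2 - 6*b + 1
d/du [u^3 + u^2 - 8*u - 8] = 3*u^2 + 2*u - 8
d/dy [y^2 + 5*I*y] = 2*y + 5*I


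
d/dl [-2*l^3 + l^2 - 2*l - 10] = -6*l^2 + 2*l - 2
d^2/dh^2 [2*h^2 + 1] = 4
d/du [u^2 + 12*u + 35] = 2*u + 12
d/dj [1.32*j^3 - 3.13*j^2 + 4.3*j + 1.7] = 3.96*j^2 - 6.26*j + 4.3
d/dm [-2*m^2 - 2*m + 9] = -4*m - 2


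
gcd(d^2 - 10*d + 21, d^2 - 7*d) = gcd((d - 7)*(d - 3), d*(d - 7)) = d - 7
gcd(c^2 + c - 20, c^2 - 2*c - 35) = c + 5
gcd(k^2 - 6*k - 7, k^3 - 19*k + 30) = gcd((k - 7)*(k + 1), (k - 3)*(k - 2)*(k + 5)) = 1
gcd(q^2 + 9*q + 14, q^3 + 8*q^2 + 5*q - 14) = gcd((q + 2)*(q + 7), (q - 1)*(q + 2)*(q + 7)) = q^2 + 9*q + 14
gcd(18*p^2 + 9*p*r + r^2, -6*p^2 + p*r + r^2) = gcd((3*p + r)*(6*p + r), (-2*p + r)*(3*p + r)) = 3*p + r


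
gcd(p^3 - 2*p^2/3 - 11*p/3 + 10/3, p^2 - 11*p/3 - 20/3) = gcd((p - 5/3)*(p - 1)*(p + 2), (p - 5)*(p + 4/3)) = 1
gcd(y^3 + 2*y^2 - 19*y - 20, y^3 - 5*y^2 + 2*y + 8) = y^2 - 3*y - 4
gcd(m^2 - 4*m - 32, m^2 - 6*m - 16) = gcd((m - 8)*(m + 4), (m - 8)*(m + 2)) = m - 8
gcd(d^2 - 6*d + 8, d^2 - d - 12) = d - 4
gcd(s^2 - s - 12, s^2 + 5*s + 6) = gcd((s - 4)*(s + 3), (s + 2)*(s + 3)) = s + 3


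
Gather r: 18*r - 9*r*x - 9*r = r*(9 - 9*x)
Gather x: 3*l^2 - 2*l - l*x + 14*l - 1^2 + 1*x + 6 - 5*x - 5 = 3*l^2 + 12*l + x*(-l - 4)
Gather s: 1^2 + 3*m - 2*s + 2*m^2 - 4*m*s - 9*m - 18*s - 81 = 2*m^2 - 6*m + s*(-4*m - 20) - 80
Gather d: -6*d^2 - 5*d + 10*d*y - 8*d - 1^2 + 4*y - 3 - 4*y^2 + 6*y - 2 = -6*d^2 + d*(10*y - 13) - 4*y^2 + 10*y - 6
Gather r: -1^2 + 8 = 7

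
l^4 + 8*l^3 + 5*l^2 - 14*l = l*(l - 1)*(l + 2)*(l + 7)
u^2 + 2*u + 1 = (u + 1)^2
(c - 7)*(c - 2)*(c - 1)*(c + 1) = c^4 - 9*c^3 + 13*c^2 + 9*c - 14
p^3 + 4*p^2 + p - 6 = (p - 1)*(p + 2)*(p + 3)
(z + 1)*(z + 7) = z^2 + 8*z + 7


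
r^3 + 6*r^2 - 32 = (r - 2)*(r + 4)^2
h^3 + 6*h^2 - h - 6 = (h - 1)*(h + 1)*(h + 6)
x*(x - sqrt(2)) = x^2 - sqrt(2)*x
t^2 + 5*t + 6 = (t + 2)*(t + 3)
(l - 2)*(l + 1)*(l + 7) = l^3 + 6*l^2 - 9*l - 14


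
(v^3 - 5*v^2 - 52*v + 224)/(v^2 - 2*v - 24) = (-v^3 + 5*v^2 + 52*v - 224)/(-v^2 + 2*v + 24)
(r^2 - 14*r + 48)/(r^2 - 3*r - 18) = (r - 8)/(r + 3)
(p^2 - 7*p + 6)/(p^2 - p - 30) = (p - 1)/(p + 5)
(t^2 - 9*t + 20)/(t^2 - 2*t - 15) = (t - 4)/(t + 3)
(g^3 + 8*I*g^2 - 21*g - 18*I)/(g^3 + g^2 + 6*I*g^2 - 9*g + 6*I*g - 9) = (g + 2*I)/(g + 1)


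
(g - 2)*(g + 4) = g^2 + 2*g - 8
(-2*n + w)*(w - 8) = -2*n*w + 16*n + w^2 - 8*w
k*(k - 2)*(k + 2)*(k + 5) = k^4 + 5*k^3 - 4*k^2 - 20*k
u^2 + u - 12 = (u - 3)*(u + 4)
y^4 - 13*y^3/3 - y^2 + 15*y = y*(y - 3)^2*(y + 5/3)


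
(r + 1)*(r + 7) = r^2 + 8*r + 7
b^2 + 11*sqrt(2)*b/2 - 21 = (b - 3*sqrt(2)/2)*(b + 7*sqrt(2))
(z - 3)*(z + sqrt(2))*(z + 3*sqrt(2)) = z^3 - 3*z^2 + 4*sqrt(2)*z^2 - 12*sqrt(2)*z + 6*z - 18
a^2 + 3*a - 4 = (a - 1)*(a + 4)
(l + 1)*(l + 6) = l^2 + 7*l + 6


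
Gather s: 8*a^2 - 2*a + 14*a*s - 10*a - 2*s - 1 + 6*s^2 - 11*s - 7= 8*a^2 - 12*a + 6*s^2 + s*(14*a - 13) - 8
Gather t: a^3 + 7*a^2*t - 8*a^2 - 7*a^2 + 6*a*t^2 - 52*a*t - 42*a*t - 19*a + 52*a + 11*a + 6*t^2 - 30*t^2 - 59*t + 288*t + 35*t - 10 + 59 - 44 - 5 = a^3 - 15*a^2 + 44*a + t^2*(6*a - 24) + t*(7*a^2 - 94*a + 264)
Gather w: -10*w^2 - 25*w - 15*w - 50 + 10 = -10*w^2 - 40*w - 40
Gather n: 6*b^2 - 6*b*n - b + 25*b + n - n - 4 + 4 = 6*b^2 - 6*b*n + 24*b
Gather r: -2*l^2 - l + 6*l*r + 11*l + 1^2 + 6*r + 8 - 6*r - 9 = -2*l^2 + 6*l*r + 10*l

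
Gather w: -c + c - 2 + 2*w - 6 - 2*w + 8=0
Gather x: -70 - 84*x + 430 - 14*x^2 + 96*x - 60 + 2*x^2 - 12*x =300 - 12*x^2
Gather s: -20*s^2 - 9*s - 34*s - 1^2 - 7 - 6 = -20*s^2 - 43*s - 14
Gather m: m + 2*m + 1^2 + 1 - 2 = 3*m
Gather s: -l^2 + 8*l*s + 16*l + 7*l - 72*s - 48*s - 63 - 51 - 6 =-l^2 + 23*l + s*(8*l - 120) - 120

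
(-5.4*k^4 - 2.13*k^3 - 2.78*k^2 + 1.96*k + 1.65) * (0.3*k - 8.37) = -1.62*k^5 + 44.559*k^4 + 16.9941*k^3 + 23.8566*k^2 - 15.9102*k - 13.8105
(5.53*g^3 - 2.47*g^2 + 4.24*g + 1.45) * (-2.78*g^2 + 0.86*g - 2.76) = -15.3734*g^5 + 11.6224*g^4 - 29.1742*g^3 + 6.4326*g^2 - 10.4554*g - 4.002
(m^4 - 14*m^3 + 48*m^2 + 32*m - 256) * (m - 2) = m^5 - 16*m^4 + 76*m^3 - 64*m^2 - 320*m + 512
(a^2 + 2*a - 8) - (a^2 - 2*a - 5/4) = 4*a - 27/4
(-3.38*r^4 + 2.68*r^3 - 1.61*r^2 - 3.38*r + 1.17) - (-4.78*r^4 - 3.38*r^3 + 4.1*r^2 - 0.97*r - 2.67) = 1.4*r^4 + 6.06*r^3 - 5.71*r^2 - 2.41*r + 3.84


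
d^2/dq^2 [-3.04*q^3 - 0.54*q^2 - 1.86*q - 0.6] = -18.24*q - 1.08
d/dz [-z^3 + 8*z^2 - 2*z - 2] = -3*z^2 + 16*z - 2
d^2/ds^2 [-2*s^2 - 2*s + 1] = -4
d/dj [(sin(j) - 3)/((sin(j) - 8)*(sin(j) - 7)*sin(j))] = 2*(-sin(j)^3 + 12*sin(j)^2 - 45*sin(j) + 84)*cos(j)/((sin(j) - 8)^2*(sin(j) - 7)^2*sin(j)^2)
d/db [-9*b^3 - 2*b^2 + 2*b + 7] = -27*b^2 - 4*b + 2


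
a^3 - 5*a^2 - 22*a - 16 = (a - 8)*(a + 1)*(a + 2)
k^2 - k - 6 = (k - 3)*(k + 2)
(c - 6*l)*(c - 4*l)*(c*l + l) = c^3*l - 10*c^2*l^2 + c^2*l + 24*c*l^3 - 10*c*l^2 + 24*l^3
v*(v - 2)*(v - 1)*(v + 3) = v^4 - 7*v^2 + 6*v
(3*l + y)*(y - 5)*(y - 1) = 3*l*y^2 - 18*l*y + 15*l + y^3 - 6*y^2 + 5*y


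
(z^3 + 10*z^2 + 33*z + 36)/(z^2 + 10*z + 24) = (z^2 + 6*z + 9)/(z + 6)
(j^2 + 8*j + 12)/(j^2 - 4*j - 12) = (j + 6)/(j - 6)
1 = 1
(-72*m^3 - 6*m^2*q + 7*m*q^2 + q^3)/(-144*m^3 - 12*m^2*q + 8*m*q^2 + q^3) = (-12*m^2 + m*q + q^2)/(-24*m^2 + 2*m*q + q^2)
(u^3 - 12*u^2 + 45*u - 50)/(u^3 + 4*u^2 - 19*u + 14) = (u^2 - 10*u + 25)/(u^2 + 6*u - 7)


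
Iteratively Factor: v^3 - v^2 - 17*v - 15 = (v + 3)*(v^2 - 4*v - 5) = (v - 5)*(v + 3)*(v + 1)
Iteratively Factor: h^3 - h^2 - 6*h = (h)*(h^2 - h - 6) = h*(h + 2)*(h - 3)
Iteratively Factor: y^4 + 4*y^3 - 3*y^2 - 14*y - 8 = (y + 1)*(y^3 + 3*y^2 - 6*y - 8) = (y + 1)*(y + 4)*(y^2 - y - 2) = (y + 1)^2*(y + 4)*(y - 2)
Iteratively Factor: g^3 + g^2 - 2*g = (g + 2)*(g^2 - g) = (g - 1)*(g + 2)*(g)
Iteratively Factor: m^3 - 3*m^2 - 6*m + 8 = (m - 1)*(m^2 - 2*m - 8) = (m - 1)*(m + 2)*(m - 4)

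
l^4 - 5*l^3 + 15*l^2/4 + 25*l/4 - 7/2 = (l - 7/2)*(l - 2)*(l - 1/2)*(l + 1)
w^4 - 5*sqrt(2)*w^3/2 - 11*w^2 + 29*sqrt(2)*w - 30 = (w - 3*sqrt(2))*(w - sqrt(2))^2*(w + 5*sqrt(2)/2)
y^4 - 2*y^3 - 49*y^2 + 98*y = y*(y - 7)*(y - 2)*(y + 7)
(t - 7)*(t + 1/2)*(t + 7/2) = t^3 - 3*t^2 - 105*t/4 - 49/4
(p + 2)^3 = p^3 + 6*p^2 + 12*p + 8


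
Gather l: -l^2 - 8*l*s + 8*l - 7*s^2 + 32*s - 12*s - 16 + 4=-l^2 + l*(8 - 8*s) - 7*s^2 + 20*s - 12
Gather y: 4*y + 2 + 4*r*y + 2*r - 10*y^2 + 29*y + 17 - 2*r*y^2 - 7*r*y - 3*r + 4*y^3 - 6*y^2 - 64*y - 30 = -r + 4*y^3 + y^2*(-2*r - 16) + y*(-3*r - 31) - 11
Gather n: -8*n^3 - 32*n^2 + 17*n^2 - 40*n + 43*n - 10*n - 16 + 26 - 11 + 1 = -8*n^3 - 15*n^2 - 7*n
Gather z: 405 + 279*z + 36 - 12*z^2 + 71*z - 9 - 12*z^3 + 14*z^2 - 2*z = -12*z^3 + 2*z^2 + 348*z + 432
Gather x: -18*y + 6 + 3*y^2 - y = 3*y^2 - 19*y + 6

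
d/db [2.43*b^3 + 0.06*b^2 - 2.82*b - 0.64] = 7.29*b^2 + 0.12*b - 2.82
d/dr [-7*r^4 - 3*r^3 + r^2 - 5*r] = -28*r^3 - 9*r^2 + 2*r - 5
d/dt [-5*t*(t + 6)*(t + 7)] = -15*t^2 - 130*t - 210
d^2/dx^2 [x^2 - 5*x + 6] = 2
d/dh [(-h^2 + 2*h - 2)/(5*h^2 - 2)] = 2*(-5*h^2 + 12*h - 2)/(25*h^4 - 20*h^2 + 4)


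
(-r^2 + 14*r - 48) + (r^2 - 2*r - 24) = 12*r - 72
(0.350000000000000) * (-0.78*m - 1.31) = -0.273*m - 0.4585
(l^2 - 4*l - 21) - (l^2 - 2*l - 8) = -2*l - 13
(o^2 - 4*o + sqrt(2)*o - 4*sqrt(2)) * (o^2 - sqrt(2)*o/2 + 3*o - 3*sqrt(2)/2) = o^4 - o^3 + sqrt(2)*o^3/2 - 13*o^2 - sqrt(2)*o^2/2 - 6*sqrt(2)*o + o + 12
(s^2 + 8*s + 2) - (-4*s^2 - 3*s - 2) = 5*s^2 + 11*s + 4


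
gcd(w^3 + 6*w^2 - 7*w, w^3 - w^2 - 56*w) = w^2 + 7*w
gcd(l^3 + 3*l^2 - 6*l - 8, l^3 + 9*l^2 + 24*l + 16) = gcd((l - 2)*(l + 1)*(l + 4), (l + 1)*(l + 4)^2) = l^2 + 5*l + 4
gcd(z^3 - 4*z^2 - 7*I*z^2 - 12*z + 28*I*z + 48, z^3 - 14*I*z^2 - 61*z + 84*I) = z^2 - 7*I*z - 12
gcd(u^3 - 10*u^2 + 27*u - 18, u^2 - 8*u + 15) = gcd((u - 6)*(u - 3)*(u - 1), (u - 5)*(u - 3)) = u - 3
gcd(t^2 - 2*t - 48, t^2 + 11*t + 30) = t + 6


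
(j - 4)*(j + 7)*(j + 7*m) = j^3 + 7*j^2*m + 3*j^2 + 21*j*m - 28*j - 196*m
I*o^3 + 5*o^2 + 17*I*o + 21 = (o - 7*I)*(o + 3*I)*(I*o + 1)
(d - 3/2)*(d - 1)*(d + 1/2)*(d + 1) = d^4 - d^3 - 7*d^2/4 + d + 3/4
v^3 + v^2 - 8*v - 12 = (v - 3)*(v + 2)^2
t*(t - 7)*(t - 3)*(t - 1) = t^4 - 11*t^3 + 31*t^2 - 21*t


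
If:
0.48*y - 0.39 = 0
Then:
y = 0.81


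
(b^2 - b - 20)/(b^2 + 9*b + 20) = (b - 5)/(b + 5)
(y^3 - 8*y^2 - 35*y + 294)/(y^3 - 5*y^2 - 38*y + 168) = (y - 7)/(y - 4)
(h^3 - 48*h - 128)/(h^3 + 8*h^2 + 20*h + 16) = (h^2 - 4*h - 32)/(h^2 + 4*h + 4)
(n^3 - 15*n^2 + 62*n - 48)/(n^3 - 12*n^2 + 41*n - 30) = (n - 8)/(n - 5)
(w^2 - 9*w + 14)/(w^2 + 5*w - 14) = (w - 7)/(w + 7)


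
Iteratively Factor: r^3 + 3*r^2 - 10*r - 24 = (r + 4)*(r^2 - r - 6) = (r - 3)*(r + 4)*(r + 2)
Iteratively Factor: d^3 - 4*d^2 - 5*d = (d - 5)*(d^2 + d) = (d - 5)*(d + 1)*(d)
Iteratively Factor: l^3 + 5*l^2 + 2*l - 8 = (l + 2)*(l^2 + 3*l - 4) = (l + 2)*(l + 4)*(l - 1)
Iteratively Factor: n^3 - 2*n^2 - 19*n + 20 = (n - 1)*(n^2 - n - 20) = (n - 5)*(n - 1)*(n + 4)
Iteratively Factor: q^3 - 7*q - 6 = (q - 3)*(q^2 + 3*q + 2) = (q - 3)*(q + 2)*(q + 1)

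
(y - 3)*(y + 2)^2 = y^3 + y^2 - 8*y - 12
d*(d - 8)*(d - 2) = d^3 - 10*d^2 + 16*d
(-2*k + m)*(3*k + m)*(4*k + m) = -24*k^3 - 2*k^2*m + 5*k*m^2 + m^3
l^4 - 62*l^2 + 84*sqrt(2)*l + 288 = (l - 4*sqrt(2))*(l - 3*sqrt(2))*(l + sqrt(2))*(l + 6*sqrt(2))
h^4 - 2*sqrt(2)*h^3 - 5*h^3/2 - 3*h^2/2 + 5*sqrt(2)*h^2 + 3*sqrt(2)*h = h*(h - 3)*(h + 1/2)*(h - 2*sqrt(2))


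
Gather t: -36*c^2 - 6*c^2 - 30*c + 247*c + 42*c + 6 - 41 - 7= -42*c^2 + 259*c - 42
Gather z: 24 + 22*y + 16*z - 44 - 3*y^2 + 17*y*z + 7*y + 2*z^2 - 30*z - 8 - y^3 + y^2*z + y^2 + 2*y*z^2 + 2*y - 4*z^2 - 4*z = -y^3 - 2*y^2 + 31*y + z^2*(2*y - 2) + z*(y^2 + 17*y - 18) - 28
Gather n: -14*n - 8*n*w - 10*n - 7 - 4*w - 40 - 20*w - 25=n*(-8*w - 24) - 24*w - 72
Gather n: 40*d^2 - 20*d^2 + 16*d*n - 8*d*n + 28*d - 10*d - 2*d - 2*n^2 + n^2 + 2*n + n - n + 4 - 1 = 20*d^2 + 16*d - n^2 + n*(8*d + 2) + 3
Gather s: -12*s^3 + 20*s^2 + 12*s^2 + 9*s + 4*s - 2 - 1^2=-12*s^3 + 32*s^2 + 13*s - 3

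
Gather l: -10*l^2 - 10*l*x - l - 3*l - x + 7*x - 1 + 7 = -10*l^2 + l*(-10*x - 4) + 6*x + 6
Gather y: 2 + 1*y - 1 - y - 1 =0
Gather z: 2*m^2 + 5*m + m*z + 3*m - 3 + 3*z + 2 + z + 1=2*m^2 + 8*m + z*(m + 4)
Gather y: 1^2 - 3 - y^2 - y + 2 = -y^2 - y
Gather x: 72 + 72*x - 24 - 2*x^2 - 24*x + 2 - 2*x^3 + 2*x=-2*x^3 - 2*x^2 + 50*x + 50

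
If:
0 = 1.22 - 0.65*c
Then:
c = 1.88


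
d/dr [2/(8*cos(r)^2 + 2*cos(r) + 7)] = 4*(8*cos(r) + 1)*sin(r)/(8*cos(r)^2 + 2*cos(r) + 7)^2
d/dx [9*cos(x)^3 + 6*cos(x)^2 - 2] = -3*(9*cos(x) + 4)*sin(x)*cos(x)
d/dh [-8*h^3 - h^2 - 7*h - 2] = -24*h^2 - 2*h - 7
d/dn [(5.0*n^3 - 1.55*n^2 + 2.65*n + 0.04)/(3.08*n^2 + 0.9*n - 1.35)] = (15.4*n^4 + 9.0*n^3 - 29.807*n^2 + 3.9386*n - 3.6135)/(9.4864*n^4 + 5.544*n^3 - 7.506*n^2 - 2.43*n + 1.8225)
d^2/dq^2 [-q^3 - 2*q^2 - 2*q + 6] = -6*q - 4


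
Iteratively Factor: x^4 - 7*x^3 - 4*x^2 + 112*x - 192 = (x + 4)*(x^3 - 11*x^2 + 40*x - 48) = (x - 4)*(x + 4)*(x^2 - 7*x + 12) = (x - 4)^2*(x + 4)*(x - 3)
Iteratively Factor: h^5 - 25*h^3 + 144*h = (h + 3)*(h^4 - 3*h^3 - 16*h^2 + 48*h) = (h + 3)*(h + 4)*(h^3 - 7*h^2 + 12*h) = h*(h + 3)*(h + 4)*(h^2 - 7*h + 12) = h*(h - 3)*(h + 3)*(h + 4)*(h - 4)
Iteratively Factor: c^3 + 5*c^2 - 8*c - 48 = (c + 4)*(c^2 + c - 12) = (c + 4)^2*(c - 3)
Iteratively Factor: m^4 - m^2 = (m)*(m^3 - m) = m*(m + 1)*(m^2 - m) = m^2*(m + 1)*(m - 1)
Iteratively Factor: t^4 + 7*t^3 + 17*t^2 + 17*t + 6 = (t + 2)*(t^3 + 5*t^2 + 7*t + 3) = (t + 2)*(t + 3)*(t^2 + 2*t + 1) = (t + 1)*(t + 2)*(t + 3)*(t + 1)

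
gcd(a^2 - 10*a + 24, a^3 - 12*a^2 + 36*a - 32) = 1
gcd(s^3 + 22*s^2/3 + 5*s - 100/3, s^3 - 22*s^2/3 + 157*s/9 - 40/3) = s - 5/3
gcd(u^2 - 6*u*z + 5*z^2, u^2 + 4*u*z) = 1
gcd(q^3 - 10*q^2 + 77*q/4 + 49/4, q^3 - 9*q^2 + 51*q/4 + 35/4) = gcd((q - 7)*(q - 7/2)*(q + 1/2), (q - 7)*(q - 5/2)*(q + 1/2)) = q^2 - 13*q/2 - 7/2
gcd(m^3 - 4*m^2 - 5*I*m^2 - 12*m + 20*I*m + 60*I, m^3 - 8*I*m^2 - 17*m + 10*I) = m - 5*I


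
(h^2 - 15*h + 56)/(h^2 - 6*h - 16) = (h - 7)/(h + 2)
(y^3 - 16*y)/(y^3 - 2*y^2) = (y^2 - 16)/(y*(y - 2))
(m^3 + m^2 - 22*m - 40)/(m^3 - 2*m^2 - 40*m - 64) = (m - 5)/(m - 8)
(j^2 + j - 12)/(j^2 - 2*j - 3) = (j + 4)/(j + 1)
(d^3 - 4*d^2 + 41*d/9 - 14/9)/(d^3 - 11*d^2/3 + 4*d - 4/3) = (d - 7/3)/(d - 2)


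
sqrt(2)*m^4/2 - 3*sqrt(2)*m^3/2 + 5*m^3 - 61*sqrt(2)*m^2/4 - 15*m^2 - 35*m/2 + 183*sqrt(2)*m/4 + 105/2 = (m - 3)*(m - 5*sqrt(2)/2)*(m + 7*sqrt(2))*(sqrt(2)*m/2 + 1/2)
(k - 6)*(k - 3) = k^2 - 9*k + 18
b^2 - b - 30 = (b - 6)*(b + 5)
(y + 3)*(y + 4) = y^2 + 7*y + 12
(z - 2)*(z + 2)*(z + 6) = z^3 + 6*z^2 - 4*z - 24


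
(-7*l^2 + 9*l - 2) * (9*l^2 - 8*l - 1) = -63*l^4 + 137*l^3 - 83*l^2 + 7*l + 2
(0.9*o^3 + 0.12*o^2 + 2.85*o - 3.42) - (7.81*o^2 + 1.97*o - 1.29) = 0.9*o^3 - 7.69*o^2 + 0.88*o - 2.13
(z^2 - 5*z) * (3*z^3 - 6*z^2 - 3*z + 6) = 3*z^5 - 21*z^4 + 27*z^3 + 21*z^2 - 30*z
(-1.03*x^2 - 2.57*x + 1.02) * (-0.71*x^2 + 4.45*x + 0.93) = 0.7313*x^4 - 2.7588*x^3 - 13.1186*x^2 + 2.1489*x + 0.9486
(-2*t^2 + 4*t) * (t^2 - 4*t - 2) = -2*t^4 + 12*t^3 - 12*t^2 - 8*t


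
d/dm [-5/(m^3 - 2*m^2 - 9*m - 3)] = 5*(3*m^2 - 4*m - 9)/(-m^3 + 2*m^2 + 9*m + 3)^2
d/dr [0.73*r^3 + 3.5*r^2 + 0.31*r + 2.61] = 2.19*r^2 + 7.0*r + 0.31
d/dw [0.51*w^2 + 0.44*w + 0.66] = 1.02*w + 0.44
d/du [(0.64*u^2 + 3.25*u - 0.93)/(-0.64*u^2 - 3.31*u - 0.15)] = (-0.0384000000000002*u^2 - 1.3824*u - 3.5658)/(0.4096*u^4 + 4.2368*u^3 + 11.1481*u^2 + 0.993*u + 0.0225)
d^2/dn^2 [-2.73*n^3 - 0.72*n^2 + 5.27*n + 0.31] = -16.38*n - 1.44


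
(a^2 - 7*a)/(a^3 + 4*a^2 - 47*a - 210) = a/(a^2 + 11*a + 30)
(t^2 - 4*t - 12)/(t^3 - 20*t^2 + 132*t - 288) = (t + 2)/(t^2 - 14*t + 48)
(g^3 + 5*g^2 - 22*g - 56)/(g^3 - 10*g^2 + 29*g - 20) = (g^2 + 9*g + 14)/(g^2 - 6*g + 5)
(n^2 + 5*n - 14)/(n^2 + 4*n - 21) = (n - 2)/(n - 3)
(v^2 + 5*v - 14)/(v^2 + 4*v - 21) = (v - 2)/(v - 3)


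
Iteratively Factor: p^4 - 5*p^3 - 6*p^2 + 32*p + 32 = (p + 2)*(p^3 - 7*p^2 + 8*p + 16) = (p - 4)*(p + 2)*(p^2 - 3*p - 4) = (p - 4)^2*(p + 2)*(p + 1)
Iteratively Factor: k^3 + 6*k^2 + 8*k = (k)*(k^2 + 6*k + 8) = k*(k + 2)*(k + 4)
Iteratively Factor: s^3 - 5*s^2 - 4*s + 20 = (s - 2)*(s^2 - 3*s - 10) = (s - 2)*(s + 2)*(s - 5)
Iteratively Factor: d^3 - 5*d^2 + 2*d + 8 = (d - 2)*(d^2 - 3*d - 4) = (d - 2)*(d + 1)*(d - 4)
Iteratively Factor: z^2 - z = (z - 1)*(z)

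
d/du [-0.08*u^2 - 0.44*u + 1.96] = -0.16*u - 0.44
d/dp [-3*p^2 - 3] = -6*p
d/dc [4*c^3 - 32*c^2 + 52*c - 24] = 12*c^2 - 64*c + 52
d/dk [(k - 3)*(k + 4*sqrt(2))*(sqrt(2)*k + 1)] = 3*sqrt(2)*k^2 - 6*sqrt(2)*k + 18*k - 27 + 4*sqrt(2)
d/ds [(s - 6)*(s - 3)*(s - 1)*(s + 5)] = 4*s^3 - 15*s^2 - 46*s + 117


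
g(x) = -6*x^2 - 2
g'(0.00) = 0.00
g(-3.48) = -74.66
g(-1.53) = -16.05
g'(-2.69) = 32.28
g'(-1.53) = 18.36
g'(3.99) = -47.88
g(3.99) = -97.52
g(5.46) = -180.87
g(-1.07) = -8.87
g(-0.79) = -5.74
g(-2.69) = -45.42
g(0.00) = -2.00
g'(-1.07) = 12.84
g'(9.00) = -108.00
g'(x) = -12*x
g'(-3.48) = 41.76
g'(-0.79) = 9.48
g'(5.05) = -60.60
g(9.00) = -488.00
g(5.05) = -155.02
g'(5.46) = -65.52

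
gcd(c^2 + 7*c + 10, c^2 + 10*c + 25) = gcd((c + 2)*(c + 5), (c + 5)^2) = c + 5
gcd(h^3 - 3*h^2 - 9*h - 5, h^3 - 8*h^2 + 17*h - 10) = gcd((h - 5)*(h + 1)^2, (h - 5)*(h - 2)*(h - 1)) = h - 5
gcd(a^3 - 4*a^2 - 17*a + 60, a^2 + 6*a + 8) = a + 4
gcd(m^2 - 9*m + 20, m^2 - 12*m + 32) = m - 4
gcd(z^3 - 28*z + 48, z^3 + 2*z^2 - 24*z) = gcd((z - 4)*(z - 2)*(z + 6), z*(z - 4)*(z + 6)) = z^2 + 2*z - 24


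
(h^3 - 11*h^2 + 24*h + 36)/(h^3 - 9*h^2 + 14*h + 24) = (h - 6)/(h - 4)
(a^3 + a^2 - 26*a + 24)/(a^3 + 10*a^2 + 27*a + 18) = (a^2 - 5*a + 4)/(a^2 + 4*a + 3)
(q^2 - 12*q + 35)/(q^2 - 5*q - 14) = (q - 5)/(q + 2)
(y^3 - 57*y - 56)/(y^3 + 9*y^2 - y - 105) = (y^2 - 7*y - 8)/(y^2 + 2*y - 15)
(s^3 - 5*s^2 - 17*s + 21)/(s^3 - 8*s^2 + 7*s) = (s + 3)/s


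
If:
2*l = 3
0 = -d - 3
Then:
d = -3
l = 3/2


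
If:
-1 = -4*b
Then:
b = 1/4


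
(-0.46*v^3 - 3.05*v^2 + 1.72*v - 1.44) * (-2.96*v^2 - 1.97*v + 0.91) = 1.3616*v^5 + 9.9342*v^4 + 0.4987*v^3 - 1.9015*v^2 + 4.402*v - 1.3104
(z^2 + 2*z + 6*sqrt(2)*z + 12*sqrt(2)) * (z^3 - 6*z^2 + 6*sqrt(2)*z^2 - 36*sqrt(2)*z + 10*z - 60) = z^5 - 4*z^4 + 12*sqrt(2)*z^4 - 48*sqrt(2)*z^3 + 70*z^3 - 328*z^2 - 84*sqrt(2)*z^2 - 984*z - 240*sqrt(2)*z - 720*sqrt(2)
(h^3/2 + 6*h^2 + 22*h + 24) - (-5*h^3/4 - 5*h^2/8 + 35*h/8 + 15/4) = 7*h^3/4 + 53*h^2/8 + 141*h/8 + 81/4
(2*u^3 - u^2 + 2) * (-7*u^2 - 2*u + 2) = -14*u^5 + 3*u^4 + 6*u^3 - 16*u^2 - 4*u + 4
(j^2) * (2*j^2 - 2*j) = 2*j^4 - 2*j^3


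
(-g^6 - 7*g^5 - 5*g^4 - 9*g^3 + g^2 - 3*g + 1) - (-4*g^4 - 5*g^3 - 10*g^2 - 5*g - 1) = -g^6 - 7*g^5 - g^4 - 4*g^3 + 11*g^2 + 2*g + 2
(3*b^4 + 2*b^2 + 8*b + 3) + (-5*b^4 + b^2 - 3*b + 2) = -2*b^4 + 3*b^2 + 5*b + 5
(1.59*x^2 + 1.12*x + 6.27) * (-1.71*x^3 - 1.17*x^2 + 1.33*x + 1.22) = -2.7189*x^5 - 3.7755*x^4 - 9.9174*x^3 - 3.9065*x^2 + 9.7055*x + 7.6494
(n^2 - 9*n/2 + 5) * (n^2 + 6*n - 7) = n^4 + 3*n^3/2 - 29*n^2 + 123*n/2 - 35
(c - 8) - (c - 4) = -4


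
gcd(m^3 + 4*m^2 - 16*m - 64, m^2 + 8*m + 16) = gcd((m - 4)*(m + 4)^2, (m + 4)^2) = m^2 + 8*m + 16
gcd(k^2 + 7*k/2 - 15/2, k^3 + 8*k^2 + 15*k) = k + 5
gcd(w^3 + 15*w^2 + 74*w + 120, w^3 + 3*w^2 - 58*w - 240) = w^2 + 11*w + 30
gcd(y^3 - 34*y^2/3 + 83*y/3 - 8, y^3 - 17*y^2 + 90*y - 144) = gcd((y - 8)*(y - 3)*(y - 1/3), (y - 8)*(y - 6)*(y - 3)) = y^2 - 11*y + 24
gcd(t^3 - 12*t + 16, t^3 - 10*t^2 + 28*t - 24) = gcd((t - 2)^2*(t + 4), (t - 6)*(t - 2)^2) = t^2 - 4*t + 4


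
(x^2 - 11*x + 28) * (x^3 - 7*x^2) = x^5 - 18*x^4 + 105*x^3 - 196*x^2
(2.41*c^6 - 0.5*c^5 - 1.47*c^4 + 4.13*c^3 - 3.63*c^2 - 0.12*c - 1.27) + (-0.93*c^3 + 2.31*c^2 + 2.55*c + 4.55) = 2.41*c^6 - 0.5*c^5 - 1.47*c^4 + 3.2*c^3 - 1.32*c^2 + 2.43*c + 3.28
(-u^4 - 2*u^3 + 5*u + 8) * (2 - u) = u^5 - 4*u^3 - 5*u^2 + 2*u + 16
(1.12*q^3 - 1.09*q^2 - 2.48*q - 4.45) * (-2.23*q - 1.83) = -2.4976*q^4 + 0.3811*q^3 + 7.5251*q^2 + 14.4619*q + 8.1435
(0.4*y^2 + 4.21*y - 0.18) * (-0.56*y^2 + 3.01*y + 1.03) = -0.224*y^4 - 1.1536*y^3 + 13.1849*y^2 + 3.7945*y - 0.1854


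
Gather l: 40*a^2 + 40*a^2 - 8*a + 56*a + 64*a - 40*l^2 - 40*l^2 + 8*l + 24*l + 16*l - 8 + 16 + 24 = 80*a^2 + 112*a - 80*l^2 + 48*l + 32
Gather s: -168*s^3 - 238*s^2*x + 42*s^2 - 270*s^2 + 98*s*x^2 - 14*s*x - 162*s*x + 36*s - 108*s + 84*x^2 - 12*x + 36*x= -168*s^3 + s^2*(-238*x - 228) + s*(98*x^2 - 176*x - 72) + 84*x^2 + 24*x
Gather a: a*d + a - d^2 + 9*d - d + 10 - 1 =a*(d + 1) - d^2 + 8*d + 9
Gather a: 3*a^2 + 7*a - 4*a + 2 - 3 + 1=3*a^2 + 3*a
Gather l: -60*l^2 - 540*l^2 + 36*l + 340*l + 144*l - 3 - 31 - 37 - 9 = -600*l^2 + 520*l - 80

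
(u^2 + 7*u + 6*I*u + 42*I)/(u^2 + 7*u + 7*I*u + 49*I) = (u + 6*I)/(u + 7*I)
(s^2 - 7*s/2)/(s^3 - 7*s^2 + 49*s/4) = 2/(2*s - 7)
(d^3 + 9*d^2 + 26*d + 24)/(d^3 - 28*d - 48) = (d + 3)/(d - 6)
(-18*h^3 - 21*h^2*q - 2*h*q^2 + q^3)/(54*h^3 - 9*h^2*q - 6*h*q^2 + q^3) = (h + q)/(-3*h + q)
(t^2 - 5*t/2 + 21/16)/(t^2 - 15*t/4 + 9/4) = (t - 7/4)/(t - 3)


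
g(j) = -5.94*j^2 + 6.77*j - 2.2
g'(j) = 6.77 - 11.88*j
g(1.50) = -5.41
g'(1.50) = -11.05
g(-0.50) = -7.07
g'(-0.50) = 12.71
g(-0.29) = -4.66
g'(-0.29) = 10.22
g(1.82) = -9.55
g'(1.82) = -14.85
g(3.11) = -38.60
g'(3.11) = -30.18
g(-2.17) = -44.86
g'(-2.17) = 32.55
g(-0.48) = -6.82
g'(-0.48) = 12.47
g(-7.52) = -389.02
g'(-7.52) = 96.11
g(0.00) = -2.20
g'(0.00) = 6.77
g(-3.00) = -75.97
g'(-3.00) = 42.41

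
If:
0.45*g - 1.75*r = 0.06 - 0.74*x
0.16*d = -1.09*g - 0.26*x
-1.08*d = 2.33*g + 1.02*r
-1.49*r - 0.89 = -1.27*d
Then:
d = -1.07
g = 1.16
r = -1.51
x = -4.20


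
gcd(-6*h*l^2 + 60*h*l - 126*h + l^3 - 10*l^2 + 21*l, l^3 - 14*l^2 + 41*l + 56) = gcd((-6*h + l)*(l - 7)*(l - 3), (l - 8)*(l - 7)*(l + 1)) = l - 7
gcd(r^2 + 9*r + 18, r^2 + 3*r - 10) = 1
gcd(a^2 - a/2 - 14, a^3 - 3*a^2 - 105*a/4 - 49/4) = a + 7/2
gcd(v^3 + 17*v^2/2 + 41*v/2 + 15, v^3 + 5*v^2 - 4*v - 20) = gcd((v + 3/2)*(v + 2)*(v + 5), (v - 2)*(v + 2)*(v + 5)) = v^2 + 7*v + 10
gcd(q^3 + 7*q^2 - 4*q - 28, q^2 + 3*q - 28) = q + 7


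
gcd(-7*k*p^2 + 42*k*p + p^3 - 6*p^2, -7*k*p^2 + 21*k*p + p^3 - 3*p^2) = -7*k*p + p^2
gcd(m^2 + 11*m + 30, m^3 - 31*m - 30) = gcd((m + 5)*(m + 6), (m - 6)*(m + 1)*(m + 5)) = m + 5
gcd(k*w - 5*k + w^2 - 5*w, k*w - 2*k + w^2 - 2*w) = k + w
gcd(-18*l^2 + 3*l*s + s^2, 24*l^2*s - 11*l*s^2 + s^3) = -3*l + s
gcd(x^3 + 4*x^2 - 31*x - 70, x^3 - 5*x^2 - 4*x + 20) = x^2 - 3*x - 10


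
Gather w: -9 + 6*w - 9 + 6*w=12*w - 18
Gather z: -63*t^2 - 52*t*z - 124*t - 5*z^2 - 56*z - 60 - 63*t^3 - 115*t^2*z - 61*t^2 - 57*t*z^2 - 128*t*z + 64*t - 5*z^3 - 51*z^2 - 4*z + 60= -63*t^3 - 124*t^2 - 60*t - 5*z^3 + z^2*(-57*t - 56) + z*(-115*t^2 - 180*t - 60)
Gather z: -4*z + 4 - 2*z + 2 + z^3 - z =z^3 - 7*z + 6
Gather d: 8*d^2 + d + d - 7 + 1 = 8*d^2 + 2*d - 6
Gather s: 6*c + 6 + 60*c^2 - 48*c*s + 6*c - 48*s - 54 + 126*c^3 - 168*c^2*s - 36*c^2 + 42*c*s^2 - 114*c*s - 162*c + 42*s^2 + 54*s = 126*c^3 + 24*c^2 - 150*c + s^2*(42*c + 42) + s*(-168*c^2 - 162*c + 6) - 48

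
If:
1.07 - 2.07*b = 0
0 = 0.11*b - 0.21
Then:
No Solution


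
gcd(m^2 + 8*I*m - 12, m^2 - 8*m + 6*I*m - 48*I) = m + 6*I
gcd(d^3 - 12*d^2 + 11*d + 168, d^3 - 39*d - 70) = d - 7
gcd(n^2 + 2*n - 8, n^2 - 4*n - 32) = n + 4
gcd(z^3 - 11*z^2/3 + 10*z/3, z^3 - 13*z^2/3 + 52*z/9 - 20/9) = z^2 - 11*z/3 + 10/3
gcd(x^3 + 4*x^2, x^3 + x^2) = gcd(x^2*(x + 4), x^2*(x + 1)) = x^2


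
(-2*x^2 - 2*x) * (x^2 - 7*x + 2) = -2*x^4 + 12*x^3 + 10*x^2 - 4*x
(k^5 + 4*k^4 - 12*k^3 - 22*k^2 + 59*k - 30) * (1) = k^5 + 4*k^4 - 12*k^3 - 22*k^2 + 59*k - 30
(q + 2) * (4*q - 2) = 4*q^2 + 6*q - 4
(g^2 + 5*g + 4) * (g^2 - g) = g^4 + 4*g^3 - g^2 - 4*g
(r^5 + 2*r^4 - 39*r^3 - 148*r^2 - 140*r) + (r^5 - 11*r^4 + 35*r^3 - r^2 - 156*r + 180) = 2*r^5 - 9*r^4 - 4*r^3 - 149*r^2 - 296*r + 180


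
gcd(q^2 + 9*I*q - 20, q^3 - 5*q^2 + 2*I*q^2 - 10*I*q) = 1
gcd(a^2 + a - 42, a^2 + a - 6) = 1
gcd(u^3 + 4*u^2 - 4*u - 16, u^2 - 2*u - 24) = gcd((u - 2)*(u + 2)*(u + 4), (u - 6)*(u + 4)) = u + 4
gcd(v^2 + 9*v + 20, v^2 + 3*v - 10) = v + 5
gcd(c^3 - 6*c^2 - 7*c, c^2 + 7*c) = c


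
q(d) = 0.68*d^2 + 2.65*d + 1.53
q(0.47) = 2.93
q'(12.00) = 18.97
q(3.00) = 15.60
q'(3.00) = 6.73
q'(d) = 1.36*d + 2.65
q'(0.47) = 3.29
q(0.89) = 4.43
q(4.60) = 28.11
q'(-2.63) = -0.93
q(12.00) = 131.25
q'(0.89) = 3.86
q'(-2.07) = -0.17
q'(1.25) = 4.35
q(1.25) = 5.90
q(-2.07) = -1.04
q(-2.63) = -0.74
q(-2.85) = -0.50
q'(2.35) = 5.85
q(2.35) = 11.51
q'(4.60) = 8.91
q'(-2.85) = -1.23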